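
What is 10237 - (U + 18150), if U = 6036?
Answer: -13949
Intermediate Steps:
10237 - (U + 18150) = 10237 - (6036 + 18150) = 10237 - 1*24186 = 10237 - 24186 = -13949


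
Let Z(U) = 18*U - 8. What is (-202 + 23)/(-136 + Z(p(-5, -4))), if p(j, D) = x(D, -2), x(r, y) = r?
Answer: 179/216 ≈ 0.82870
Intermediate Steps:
p(j, D) = D
Z(U) = -8 + 18*U
(-202 + 23)/(-136 + Z(p(-5, -4))) = (-202 + 23)/(-136 + (-8 + 18*(-4))) = -179/(-136 + (-8 - 72)) = -179/(-136 - 80) = -179/(-216) = -179*(-1/216) = 179/216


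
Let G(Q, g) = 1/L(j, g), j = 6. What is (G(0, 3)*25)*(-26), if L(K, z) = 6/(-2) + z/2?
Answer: 1300/3 ≈ 433.33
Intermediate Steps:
L(K, z) = -3 + z/2 (L(K, z) = 6*(-½) + z*(½) = -3 + z/2)
G(Q, g) = 1/(-3 + g/2)
(G(0, 3)*25)*(-26) = ((2/(-6 + 3))*25)*(-26) = ((2/(-3))*25)*(-26) = ((2*(-⅓))*25)*(-26) = -⅔*25*(-26) = -50/3*(-26) = 1300/3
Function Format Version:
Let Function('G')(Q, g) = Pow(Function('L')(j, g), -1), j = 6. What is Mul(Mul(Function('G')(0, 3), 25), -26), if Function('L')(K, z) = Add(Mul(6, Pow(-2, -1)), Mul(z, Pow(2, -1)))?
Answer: Rational(1300, 3) ≈ 433.33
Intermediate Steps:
Function('L')(K, z) = Add(-3, Mul(Rational(1, 2), z)) (Function('L')(K, z) = Add(Mul(6, Rational(-1, 2)), Mul(z, Rational(1, 2))) = Add(-3, Mul(Rational(1, 2), z)))
Function('G')(Q, g) = Pow(Add(-3, Mul(Rational(1, 2), g)), -1)
Mul(Mul(Function('G')(0, 3), 25), -26) = Mul(Mul(Mul(2, Pow(Add(-6, 3), -1)), 25), -26) = Mul(Mul(Mul(2, Pow(-3, -1)), 25), -26) = Mul(Mul(Mul(2, Rational(-1, 3)), 25), -26) = Mul(Mul(Rational(-2, 3), 25), -26) = Mul(Rational(-50, 3), -26) = Rational(1300, 3)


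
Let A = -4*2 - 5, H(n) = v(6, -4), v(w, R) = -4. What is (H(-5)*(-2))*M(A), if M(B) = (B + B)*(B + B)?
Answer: 5408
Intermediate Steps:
H(n) = -4
A = -13 (A = -8 - 5 = -13)
M(B) = 4*B**2 (M(B) = (2*B)*(2*B) = 4*B**2)
(H(-5)*(-2))*M(A) = (-4*(-2))*(4*(-13)**2) = 8*(4*169) = 8*676 = 5408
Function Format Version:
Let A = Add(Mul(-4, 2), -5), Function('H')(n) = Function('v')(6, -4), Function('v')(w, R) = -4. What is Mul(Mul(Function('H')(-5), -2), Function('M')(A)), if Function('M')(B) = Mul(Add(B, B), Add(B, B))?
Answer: 5408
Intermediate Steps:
Function('H')(n) = -4
A = -13 (A = Add(-8, -5) = -13)
Function('M')(B) = Mul(4, Pow(B, 2)) (Function('M')(B) = Mul(Mul(2, B), Mul(2, B)) = Mul(4, Pow(B, 2)))
Mul(Mul(Function('H')(-5), -2), Function('M')(A)) = Mul(Mul(-4, -2), Mul(4, Pow(-13, 2))) = Mul(8, Mul(4, 169)) = Mul(8, 676) = 5408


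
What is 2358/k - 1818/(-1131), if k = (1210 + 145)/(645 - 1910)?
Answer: -224744172/102167 ≈ -2199.8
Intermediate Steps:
k = -271/253 (k = 1355/(-1265) = 1355*(-1/1265) = -271/253 ≈ -1.0711)
2358/k - 1818/(-1131) = 2358/(-271/253) - 1818/(-1131) = 2358*(-253/271) - 1818*(-1/1131) = -596574/271 + 606/377 = -224744172/102167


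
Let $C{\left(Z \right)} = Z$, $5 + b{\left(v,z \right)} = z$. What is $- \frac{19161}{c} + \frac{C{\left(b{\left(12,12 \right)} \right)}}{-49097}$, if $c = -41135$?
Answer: $\frac{940459672}{2019605095} \approx 0.46566$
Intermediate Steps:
$b{\left(v,z \right)} = -5 + z$
$- \frac{19161}{c} + \frac{C{\left(b{\left(12,12 \right)} \right)}}{-49097} = - \frac{19161}{-41135} + \frac{-5 + 12}{-49097} = \left(-19161\right) \left(- \frac{1}{41135}\right) + 7 \left(- \frac{1}{49097}\right) = \frac{19161}{41135} - \frac{7}{49097} = \frac{940459672}{2019605095}$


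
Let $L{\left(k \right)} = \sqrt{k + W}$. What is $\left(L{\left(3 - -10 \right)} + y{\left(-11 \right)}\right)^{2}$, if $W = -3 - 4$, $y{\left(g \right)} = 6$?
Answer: $\left(6 + \sqrt{6}\right)^{2} \approx 71.394$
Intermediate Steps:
$W = -7$
$L{\left(k \right)} = \sqrt{-7 + k}$ ($L{\left(k \right)} = \sqrt{k - 7} = \sqrt{-7 + k}$)
$\left(L{\left(3 - -10 \right)} + y{\left(-11 \right)}\right)^{2} = \left(\sqrt{-7 + \left(3 - -10\right)} + 6\right)^{2} = \left(\sqrt{-7 + \left(3 + 10\right)} + 6\right)^{2} = \left(\sqrt{-7 + 13} + 6\right)^{2} = \left(\sqrt{6} + 6\right)^{2} = \left(6 + \sqrt{6}\right)^{2}$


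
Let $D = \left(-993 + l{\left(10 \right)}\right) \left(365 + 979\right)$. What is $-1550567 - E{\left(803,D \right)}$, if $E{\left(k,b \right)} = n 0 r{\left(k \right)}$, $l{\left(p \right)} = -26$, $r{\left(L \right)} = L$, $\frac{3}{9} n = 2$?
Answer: $-1550567$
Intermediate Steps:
$n = 6$ ($n = 3 \cdot 2 = 6$)
$D = -1369536$ ($D = \left(-993 - 26\right) \left(365 + 979\right) = \left(-1019\right) 1344 = -1369536$)
$E{\left(k,b \right)} = 0$ ($E{\left(k,b \right)} = 6 \cdot 0 k = 0 k = 0$)
$-1550567 - E{\left(803,D \right)} = -1550567 - 0 = -1550567 + 0 = -1550567$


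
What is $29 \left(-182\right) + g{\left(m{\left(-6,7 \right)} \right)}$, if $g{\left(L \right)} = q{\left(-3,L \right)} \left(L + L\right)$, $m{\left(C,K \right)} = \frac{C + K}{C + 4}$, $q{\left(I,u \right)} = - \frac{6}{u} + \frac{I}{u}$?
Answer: $-5296$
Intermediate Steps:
$m{\left(C,K \right)} = \frac{C + K}{4 + C}$
$g{\left(L \right)} = -18$ ($g{\left(L \right)} = \frac{-6 - 3}{L} \left(L + L\right) = \frac{1}{L} \left(-9\right) 2 L = - \frac{9}{L} 2 L = -18$)
$29 \left(-182\right) + g{\left(m{\left(-6,7 \right)} \right)} = 29 \left(-182\right) - 18 = -5278 - 18 = -5296$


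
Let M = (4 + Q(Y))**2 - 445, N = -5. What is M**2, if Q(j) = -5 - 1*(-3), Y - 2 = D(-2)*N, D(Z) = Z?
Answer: 194481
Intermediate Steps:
Y = 12 (Y = 2 - 2*(-5) = 2 + 10 = 12)
Q(j) = -2 (Q(j) = -5 + 3 = -2)
M = -441 (M = (4 - 2)**2 - 445 = 2**2 - 445 = 4 - 445 = -441)
M**2 = (-441)**2 = 194481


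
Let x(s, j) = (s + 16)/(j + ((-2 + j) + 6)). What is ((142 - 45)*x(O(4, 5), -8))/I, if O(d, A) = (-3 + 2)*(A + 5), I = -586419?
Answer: 97/1172838 ≈ 8.2705e-5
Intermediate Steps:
O(d, A) = -5 - A (O(d, A) = -(5 + A) = -5 - A)
x(s, j) = (16 + s)/(4 + 2*j) (x(s, j) = (16 + s)/(j + (4 + j)) = (16 + s)/(4 + 2*j))
((142 - 45)*x(O(4, 5), -8))/I = ((142 - 45)*((16 + (-5 - 1*5))/(2*(2 - 8))))/(-586419) = (97*((½)*(16 + (-5 - 5))/(-6)))*(-1/586419) = (97*((½)*(-⅙)*(16 - 10)))*(-1/586419) = (97*((½)*(-⅙)*6))*(-1/586419) = (97*(-½))*(-1/586419) = -97/2*(-1/586419) = 97/1172838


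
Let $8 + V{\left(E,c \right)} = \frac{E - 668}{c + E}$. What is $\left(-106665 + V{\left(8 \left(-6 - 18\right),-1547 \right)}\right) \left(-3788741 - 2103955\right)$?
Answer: $\frac{1093115655830952}{1739} \approx 6.2859 \cdot 10^{11}$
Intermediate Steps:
$V{\left(E,c \right)} = -8 + \frac{-668 + E}{E + c}$ ($V{\left(E,c \right)} = -8 + \frac{E - 668}{c + E} = -8 + \frac{-668 + E}{E + c}$)
$\left(-106665 + V{\left(8 \left(-6 - 18\right),-1547 \right)}\right) \left(-3788741 - 2103955\right) = \left(-106665 + \frac{-668 - -12376 - 7 \cdot 8 \left(-6 - 18\right)}{8 \left(-6 - 18\right) - 1547}\right) \left(-3788741 - 2103955\right) = \left(-106665 + \frac{-668 + 12376 - 7 \cdot 8 \left(-24\right)}{8 \left(-24\right) - 1547}\right) \left(-5892696\right) = \left(-106665 + \frac{-668 + 12376 - -1344}{-192 - 1547}\right) \left(-5892696\right) = \left(-106665 + \frac{-668 + 12376 + 1344}{-1739}\right) \left(-5892696\right) = \left(-106665 - \frac{13052}{1739}\right) \left(-5892696\right) = \left(- \frac{185503487}{1739}\right) \left(-5892696\right) = \frac{1093115655830952}{1739}$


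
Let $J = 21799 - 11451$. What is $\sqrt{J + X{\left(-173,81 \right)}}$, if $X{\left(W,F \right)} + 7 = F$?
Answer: $3 \sqrt{1158} \approx 102.09$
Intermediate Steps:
$J = 10348$ ($J = 21799 - 11451 = 10348$)
$X{\left(W,F \right)} = -7 + F$
$\sqrt{J + X{\left(-173,81 \right)}} = \sqrt{10348 + \left(-7 + 81\right)} = \sqrt{10348 + 74} = \sqrt{10422} = 3 \sqrt{1158}$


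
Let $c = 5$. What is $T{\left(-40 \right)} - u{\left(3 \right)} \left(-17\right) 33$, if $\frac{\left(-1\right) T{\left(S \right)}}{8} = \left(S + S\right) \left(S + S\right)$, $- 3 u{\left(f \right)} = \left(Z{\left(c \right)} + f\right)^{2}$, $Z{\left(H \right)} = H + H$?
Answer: $-82803$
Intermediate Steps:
$Z{\left(H \right)} = 2 H$
$u{\left(f \right)} = - \frac{\left(10 + f\right)^{2}}{3}$ ($u{\left(f \right)} = - \frac{\left(2 \cdot 5 + f\right)^{2}}{3} = - \frac{\left(10 + f\right)^{2}}{3}$)
$T{\left(S \right)} = - 32 S^{2}$ ($T{\left(S \right)} = - 8 \left(S + S\right) \left(S + S\right) = - 8 \cdot 2 S 2 S = - 8 \cdot 4 S^{2} = - 32 S^{2}$)
$T{\left(-40 \right)} - u{\left(3 \right)} \left(-17\right) 33 = - 32 \left(-40\right)^{2} - - \frac{\left(10 + 3\right)^{2}}{3} \left(-17\right) 33 = \left(-32\right) 1600 - - \frac{13^{2}}{3} \left(-17\right) 33 = -51200 - \left(- \frac{1}{3}\right) 169 \left(-17\right) 33 = -51200 - \left(- \frac{169}{3}\right) \left(-17\right) 33 = -51200 - \frac{2873}{3} \cdot 33 = -51200 - 31603 = -82803$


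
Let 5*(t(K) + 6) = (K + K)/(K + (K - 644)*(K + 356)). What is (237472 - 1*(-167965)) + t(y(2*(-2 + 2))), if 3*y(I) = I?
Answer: 405431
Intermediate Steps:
y(I) = I/3
t(K) = -6 + 2*K/(5*(K + (-644 + K)*(356 + K))) (t(K) = -6 + ((K + K)/(K + (K - 644)*(K + 356)))/5 = -6 + ((2*K)/(K + (-644 + K)*(356 + K)))/5 = -6 + (2*K/(K + (-644 + K)*(356 + K)))/5 = -6 + 2*K/(5*(K + (-644 + K)*(356 + K))))
(237472 - 1*(-167965)) + t(y(2*(-2 + 2))) = (237472 - 1*(-167965)) + 2*(-3438960 - 4306*2*(-2 + 2)/3 + 15*((2*(-2 + 2))/3)²)/(5*(229264 - ((2*(-2 + 2))/3)² + 287*((2*(-2 + 2))/3))) = (237472 + 167965) + 2*(-3438960 - 4306*2*0/3 + 15*((2*0)/3)²)/(5*(229264 - ((2*0)/3)² + 287*((2*0)/3))) = 405437 + 2*(-3438960 - 4306*0/3 + 15*((⅓)*0)²)/(5*(229264 - ((⅓)*0)² + 287*((⅓)*0))) = 405437 + 2*(-3438960 - 4306*0 + 15*0²)/(5*(229264 - 1*0² + 287*0)) = 405437 + 2*(-3438960 + 0 + 15*0)/(5*(229264 - 1*0 + 0)) = 405437 + 2*(-3438960 + 0 + 0)/(5*(229264 + 0 + 0)) = 405437 + (⅖)*(-3438960)/229264 = 405437 + (⅖)*(1/229264)*(-3438960) = 405437 - 6 = 405431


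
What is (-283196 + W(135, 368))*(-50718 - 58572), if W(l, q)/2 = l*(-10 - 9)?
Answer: 31511148540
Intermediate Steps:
W(l, q) = -38*l (W(l, q) = 2*(l*(-10 - 9)) = 2*(l*(-19)) = 2*(-19*l) = -38*l)
(-283196 + W(135, 368))*(-50718 - 58572) = (-283196 - 38*135)*(-50718 - 58572) = (-283196 - 5130)*(-109290) = -288326*(-109290) = 31511148540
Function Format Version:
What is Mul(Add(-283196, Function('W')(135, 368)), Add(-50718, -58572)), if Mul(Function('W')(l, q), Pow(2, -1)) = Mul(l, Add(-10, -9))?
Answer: 31511148540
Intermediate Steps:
Function('W')(l, q) = Mul(-38, l) (Function('W')(l, q) = Mul(2, Mul(l, Add(-10, -9))) = Mul(2, Mul(l, -19)) = Mul(2, Mul(-19, l)) = Mul(-38, l))
Mul(Add(-283196, Function('W')(135, 368)), Add(-50718, -58572)) = Mul(Add(-283196, Mul(-38, 135)), Add(-50718, -58572)) = Mul(Add(-283196, -5130), -109290) = Mul(-288326, -109290) = 31511148540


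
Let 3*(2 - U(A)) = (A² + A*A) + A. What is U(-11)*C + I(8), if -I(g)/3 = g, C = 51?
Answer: -3849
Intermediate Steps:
I(g) = -3*g
U(A) = 2 - 2*A²/3 - A/3 (U(A) = 2 - ((A² + A*A) + A)/3 = 2 - ((A² + A²) + A)/3 = 2 - (2*A² + A)/3 = 2 - (A + 2*A²)/3 = 2 + (-2*A²/3 - A/3) = 2 - 2*A²/3 - A/3)
U(-11)*C + I(8) = (2 - ⅔*(-11)² - ⅓*(-11))*51 - 3*8 = (2 - ⅔*121 + 11/3)*51 - 24 = (2 - 242/3 + 11/3)*51 - 24 = -75*51 - 24 = -3825 - 24 = -3849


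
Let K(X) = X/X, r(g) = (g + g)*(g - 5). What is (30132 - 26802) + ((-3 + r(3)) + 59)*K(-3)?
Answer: 3374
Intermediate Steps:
r(g) = 2*g*(-5 + g) (r(g) = (2*g)*(-5 + g) = 2*g*(-5 + g))
K(X) = 1
(30132 - 26802) + ((-3 + r(3)) + 59)*K(-3) = (30132 - 26802) + ((-3 + 2*3*(-5 + 3)) + 59)*1 = 3330 + ((-3 + 2*3*(-2)) + 59)*1 = 3330 + ((-3 - 12) + 59)*1 = 3330 + (-15 + 59)*1 = 3330 + 44*1 = 3330 + 44 = 3374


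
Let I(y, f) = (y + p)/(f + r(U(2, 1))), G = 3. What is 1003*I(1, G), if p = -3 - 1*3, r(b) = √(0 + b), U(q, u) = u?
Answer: -5015/4 ≈ -1253.8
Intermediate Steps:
r(b) = √b
p = -6 (p = -3 - 3 = -6)
I(y, f) = (-6 + y)/(1 + f) (I(y, f) = (y - 6)/(f + √1) = (-6 + y)/(f + 1) = (-6 + y)/(1 + f))
1003*I(1, G) = 1003*((-6 + 1)/(1 + 3)) = 1003*(-5/4) = -5015/4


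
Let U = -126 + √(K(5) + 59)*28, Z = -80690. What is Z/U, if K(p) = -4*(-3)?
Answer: -363105/1421 - 80690*√71/1421 ≈ -734.00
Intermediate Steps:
K(p) = 12
U = -126 + 28*√71 (U = -126 + √(12 + 59)*28 = -126 + √71*28 = -126 + 28*√71 ≈ 109.93)
Z/U = -80690/(-126 + 28*√71)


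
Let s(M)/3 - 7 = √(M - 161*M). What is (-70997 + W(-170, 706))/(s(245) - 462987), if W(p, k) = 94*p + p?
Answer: 106735709/567031402 + 48415*I*√2/283515701 ≈ 0.18824 + 0.0002415*I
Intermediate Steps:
W(p, k) = 95*p
s(M) = 21 + 12*√10*√(-M) (s(M) = 21 + 3*√(M - 161*M) = 21 + 3*√(-160*M) = 21 + 3*(4*√10*√(-M)) = 21 + 12*√10*√(-M))
(-70997 + W(-170, 706))/(s(245) - 462987) = (-70997 + 95*(-170))/((21 + 12*√10*√(-1*245)) - 462987) = (-70997 - 16150)/((21 + 12*√10*√(-245)) - 462987) = -87147/((21 + 12*√10*(7*I*√5)) - 462987) = -87147/((21 + 420*I*√2) - 462987) = -87147/(-462966 + 420*I*√2)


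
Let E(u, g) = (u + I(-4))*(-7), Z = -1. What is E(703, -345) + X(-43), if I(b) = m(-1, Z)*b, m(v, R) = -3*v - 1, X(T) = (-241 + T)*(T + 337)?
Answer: -88361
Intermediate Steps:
X(T) = (-241 + T)*(337 + T)
m(v, R) = -1 - 3*v
I(b) = 2*b (I(b) = (-1 - 3*(-1))*b = (-1 + 3)*b = 2*b)
E(u, g) = 56 - 7*u (E(u, g) = (u + 2*(-4))*(-7) = (u - 8)*(-7) = (-8 + u)*(-7) = 56 - 7*u)
E(703, -345) + X(-43) = (56 - 7*703) + (-81217 + (-43)² + 96*(-43)) = (56 - 4921) + (-81217 + 1849 - 4128) = -4865 - 83496 = -88361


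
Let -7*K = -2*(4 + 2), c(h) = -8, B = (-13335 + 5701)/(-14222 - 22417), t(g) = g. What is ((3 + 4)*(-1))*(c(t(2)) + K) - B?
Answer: 1604482/36639 ≈ 43.792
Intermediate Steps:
B = 7634/36639 (B = -7634/(-36639) = -7634*(-1/36639) = 7634/36639 ≈ 0.20836)
K = 12/7 (K = -(-2)*(4 + 2)/7 = -(-2)*6/7 = -1/7*(-12) = 12/7 ≈ 1.7143)
((3 + 4)*(-1))*(c(t(2)) + K) - B = ((3 + 4)*(-1))*(-8 + 12/7) - 1*7634/36639 = (7*(-1))*(-44/7) - 7634/36639 = -7*(-44/7) - 7634/36639 = 44 - 7634/36639 = 1604482/36639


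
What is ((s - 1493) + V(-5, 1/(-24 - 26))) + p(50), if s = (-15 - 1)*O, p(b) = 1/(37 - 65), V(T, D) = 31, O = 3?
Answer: -42281/28 ≈ -1510.0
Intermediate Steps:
p(b) = -1/28 (p(b) = 1/(-28) = -1/28)
s = -48 (s = (-15 - 1)*3 = -16*3 = -48)
((s - 1493) + V(-5, 1/(-24 - 26))) + p(50) = ((-48 - 1493) + 31) - 1/28 = (-1541 + 31) - 1/28 = -1510 - 1/28 = -42281/28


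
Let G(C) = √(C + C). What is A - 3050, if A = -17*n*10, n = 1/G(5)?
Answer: -3050 - 17*√10 ≈ -3103.8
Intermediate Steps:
G(C) = √2*√C (G(C) = √(2*C) = √2*√C)
n = √10/10 (n = 1/(√2*√5) = 1/(√10) = √10/10 ≈ 0.31623)
A = -17*√10 (A = -17*√10/10*10 = -17*√10 ≈ -53.759)
A - 3050 = -17*√10 - 3050 = -3050 - 17*√10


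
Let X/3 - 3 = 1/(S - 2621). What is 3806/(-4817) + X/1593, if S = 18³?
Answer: -6442979068/8213182497 ≈ -0.78447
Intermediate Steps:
S = 5832
X = 28902/3211 (X = 9 + 3/(5832 - 2621) = 9 + 3/3211 = 28902/3211 ≈ 9.0009)
3806/(-4817) + X/1593 = 3806/(-4817) + (28902/3211)/1593 = 3806*(-1/4817) + (28902/3211)*(1/1593) = -3806/4817 + 9634/1705041 = -6442979068/8213182497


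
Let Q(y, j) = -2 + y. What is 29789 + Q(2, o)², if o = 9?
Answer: 29789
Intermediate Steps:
29789 + Q(2, o)² = 29789 + (-2 + 2)² = 29789 + 0² = 29789 + 0 = 29789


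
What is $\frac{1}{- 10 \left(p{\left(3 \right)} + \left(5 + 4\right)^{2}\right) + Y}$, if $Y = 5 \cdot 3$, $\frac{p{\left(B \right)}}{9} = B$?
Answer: $- \frac{1}{1065} \approx -0.00093897$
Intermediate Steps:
$p{\left(B \right)} = 9 B$
$Y = 15$
$\frac{1}{- 10 \left(p{\left(3 \right)} + \left(5 + 4\right)^{2}\right) + Y} = \frac{1}{- 10 \left(9 \cdot 3 + \left(5 + 4\right)^{2}\right) + 15} = \frac{1}{- 10 \left(27 + 9^{2}\right) + 15} = \frac{1}{- 10 \left(27 + 81\right) + 15} = \frac{1}{\left(-10\right) 108 + 15} = \frac{1}{-1080 + 15} = \frac{1}{-1065} = - \frac{1}{1065}$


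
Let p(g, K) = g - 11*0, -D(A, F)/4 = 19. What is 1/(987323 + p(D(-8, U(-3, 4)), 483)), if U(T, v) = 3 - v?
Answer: 1/987247 ≈ 1.0129e-6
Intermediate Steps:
D(A, F) = -76 (D(A, F) = -4*19 = -76)
p(g, K) = g (p(g, K) = g + 0 = g)
1/(987323 + p(D(-8, U(-3, 4)), 483)) = 1/(987323 - 76) = 1/987247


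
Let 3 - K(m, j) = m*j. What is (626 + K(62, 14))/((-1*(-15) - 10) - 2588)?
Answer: 239/2583 ≈ 0.092528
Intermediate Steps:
K(m, j) = 3 - j*m (K(m, j) = 3 - m*j = 3 - j*m)
(626 + K(62, 14))/((-1*(-15) - 10) - 2588) = (626 + (3 - 1*14*62))/((-1*(-15) - 10) - 2588) = (626 + (3 - 868))/((15 - 10) - 2588) = (626 - 865)/(5 - 2588) = -239/(-2583) = -239*(-1/2583) = 239/2583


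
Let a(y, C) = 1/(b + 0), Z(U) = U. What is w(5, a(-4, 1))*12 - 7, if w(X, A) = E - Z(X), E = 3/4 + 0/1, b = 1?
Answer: -58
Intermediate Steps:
a(y, C) = 1 (a(y, C) = 1/(1 + 0) = 1/1 = 1)
E = ¾ (E = 3*(¼) + 0*1 = ¾ + 0 = ¾ ≈ 0.75000)
w(X, A) = ¾ - X
w(5, a(-4, 1))*12 - 7 = (¾ - 1*5)*12 - 7 = (¾ - 5)*12 - 7 = -17/4*12 - 7 = -51 - 7 = -58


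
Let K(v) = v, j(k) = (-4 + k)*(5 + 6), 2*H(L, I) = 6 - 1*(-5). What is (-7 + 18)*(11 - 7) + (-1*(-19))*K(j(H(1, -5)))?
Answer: 715/2 ≈ 357.50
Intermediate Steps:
H(L, I) = 11/2 (H(L, I) = (6 - 1*(-5))/2 = (6 + 5)/2 = (½)*11 = 11/2)
j(k) = -44 + 11*k (j(k) = (-4 + k)*11 = -44 + 11*k)
(-7 + 18)*(11 - 7) + (-1*(-19))*K(j(H(1, -5))) = (-7 + 18)*(11 - 7) + (-1*(-19))*(-44 + 11*(11/2)) = 11*4 + 19*(-44 + 121/2) = 44 + 19*(33/2) = 44 + 627/2 = 715/2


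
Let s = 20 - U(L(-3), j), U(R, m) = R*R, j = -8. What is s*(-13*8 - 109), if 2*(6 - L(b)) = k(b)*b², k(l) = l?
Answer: 306933/4 ≈ 76733.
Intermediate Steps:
L(b) = 6 - b³/2 (L(b) = 6 - b*b²/2 = 6 - b³/2)
U(R, m) = R²
s = -1441/4 (s = 20 - (6 - ½*(-3)³)² = 20 - (6 - ½*(-27))² = 20 - (6 + 27/2)² = 20 - (39/2)² = 20 - 1*1521/4 = 20 - 1521/4 = -1441/4 ≈ -360.25)
s*(-13*8 - 109) = -1441*(-13*8 - 109)/4 = -1441*(-104 - 109)/4 = -1441/4*(-213) = 306933/4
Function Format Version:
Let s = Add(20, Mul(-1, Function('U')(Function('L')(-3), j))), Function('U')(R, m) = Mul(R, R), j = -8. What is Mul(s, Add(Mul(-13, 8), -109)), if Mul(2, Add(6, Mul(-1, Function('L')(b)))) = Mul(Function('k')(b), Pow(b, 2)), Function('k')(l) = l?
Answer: Rational(306933, 4) ≈ 76733.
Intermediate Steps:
Function('L')(b) = Add(6, Mul(Rational(-1, 2), Pow(b, 3))) (Function('L')(b) = Add(6, Mul(Rational(-1, 2), Mul(b, Pow(b, 2)))) = Add(6, Mul(Rational(-1, 2), Pow(b, 3))))
Function('U')(R, m) = Pow(R, 2)
s = Rational(-1441, 4) (s = Add(20, Mul(-1, Pow(Add(6, Mul(Rational(-1, 2), Pow(-3, 3))), 2))) = Add(20, Mul(-1, Pow(Add(6, Mul(Rational(-1, 2), -27)), 2))) = Add(20, Mul(-1, Pow(Add(6, Rational(27, 2)), 2))) = Add(20, Mul(-1, Pow(Rational(39, 2), 2))) = Add(20, Mul(-1, Rational(1521, 4))) = Add(20, Rational(-1521, 4)) = Rational(-1441, 4) ≈ -360.25)
Mul(s, Add(Mul(-13, 8), -109)) = Mul(Rational(-1441, 4), Add(Mul(-13, 8), -109)) = Mul(Rational(-1441, 4), Add(-104, -109)) = Mul(Rational(-1441, 4), -213) = Rational(306933, 4)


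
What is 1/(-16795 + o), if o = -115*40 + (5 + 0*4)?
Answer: -1/21390 ≈ -4.6751e-5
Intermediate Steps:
o = -4595 (o = -4600 + (5 + 0) = -4600 + 5 = -4595)
1/(-16795 + o) = 1/(-16795 - 4595) = 1/(-21390) = -1/21390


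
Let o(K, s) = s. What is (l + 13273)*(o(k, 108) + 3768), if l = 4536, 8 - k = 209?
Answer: 69027684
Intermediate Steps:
k = -201 (k = 8 - 1*209 = 8 - 209 = -201)
(l + 13273)*(o(k, 108) + 3768) = (4536 + 13273)*(108 + 3768) = 17809*3876 = 69027684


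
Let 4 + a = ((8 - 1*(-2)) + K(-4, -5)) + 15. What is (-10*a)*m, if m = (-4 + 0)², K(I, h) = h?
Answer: -2560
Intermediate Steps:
a = 16 (a = -4 + (((8 - 1*(-2)) - 5) + 15) = -4 + (((8 + 2) - 5) + 15) = -4 + ((10 - 5) + 15) = -4 + (5 + 15) = -4 + 20 = 16)
m = 16 (m = (-4)² = 16)
(-10*a)*m = -10*16*16 = -160*16 = -2560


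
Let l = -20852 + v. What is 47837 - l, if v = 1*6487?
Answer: 62202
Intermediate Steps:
v = 6487
l = -14365 (l = -20852 + 6487 = -14365)
47837 - l = 47837 - 1*(-14365) = 47837 + 14365 = 62202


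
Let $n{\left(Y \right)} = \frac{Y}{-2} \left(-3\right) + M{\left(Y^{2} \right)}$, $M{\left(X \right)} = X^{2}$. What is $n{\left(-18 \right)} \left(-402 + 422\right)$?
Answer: $2098980$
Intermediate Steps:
$n{\left(Y \right)} = Y^{4} + \frac{3 Y}{2}$ ($n{\left(Y \right)} = \frac{Y}{-2} \left(-3\right) + \left(Y^{2}\right)^{2} = Y \left(- \frac{1}{2}\right) \left(-3\right) + Y^{4} = - \frac{Y}{2} \left(-3\right) + Y^{4} = \frac{3 Y}{2} + Y^{4} = Y^{4} + \frac{3 Y}{2}$)
$n{\left(-18 \right)} \left(-402 + 422\right) = - 18 \left(\frac{3}{2} + \left(-18\right)^{3}\right) \left(-402 + 422\right) = - 18 \left(\frac{3}{2} - 5832\right) 20 = \left(-18\right) \left(- \frac{11661}{2}\right) 20 = 104949 \cdot 20 = 2098980$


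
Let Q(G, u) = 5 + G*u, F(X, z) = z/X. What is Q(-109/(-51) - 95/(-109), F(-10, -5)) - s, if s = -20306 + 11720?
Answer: 47765732/5559 ≈ 8592.5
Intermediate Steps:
s = -8586
Q(-109/(-51) - 95/(-109), F(-10, -5)) - s = (5 + (-109/(-51) - 95/(-109))*(-5/(-10))) - 1*(-8586) = (5 + (-109*(-1/51) - 95*(-1/109))*(-5*(-⅒))) + 8586 = (5 + (109/51 + 95/109)*(½)) + 8586 = (5 + (16726/5559)*(½)) + 8586 = (5 + 8363/5559) + 8586 = 36158/5559 + 8586 = 47765732/5559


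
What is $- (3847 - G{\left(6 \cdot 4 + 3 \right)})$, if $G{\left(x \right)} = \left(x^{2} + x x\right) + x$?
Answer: $-2362$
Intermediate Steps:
$G{\left(x \right)} = x + 2 x^{2}$ ($G{\left(x \right)} = \left(x^{2} + x^{2}\right) + x = 2 x^{2} + x = x + 2 x^{2}$)
$- (3847 - G{\left(6 \cdot 4 + 3 \right)}) = - (3847 - \left(6 \cdot 4 + 3\right) \left(1 + 2 \left(6 \cdot 4 + 3\right)\right)) = - (3847 - \left(24 + 3\right) \left(1 + 2 \left(24 + 3\right)\right)) = - (3847 - 27 \left(1 + 2 \cdot 27\right)) = - (3847 - 27 \left(1 + 54\right)) = - (3847 - 27 \cdot 55) = - (3847 - 1485) = \left(-1\right) 2362 = -2362$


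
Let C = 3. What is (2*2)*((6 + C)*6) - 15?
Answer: 201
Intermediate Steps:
(2*2)*((6 + C)*6) - 15 = (2*2)*((6 + 3)*6) - 15 = 4*(9*6) - 15 = 4*54 - 15 = 216 - 15 = 201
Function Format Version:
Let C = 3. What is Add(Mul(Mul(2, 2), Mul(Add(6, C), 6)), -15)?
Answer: 201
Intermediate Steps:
Add(Mul(Mul(2, 2), Mul(Add(6, C), 6)), -15) = Add(Mul(Mul(2, 2), Mul(Add(6, 3), 6)), -15) = Add(Mul(4, Mul(9, 6)), -15) = Add(Mul(4, 54), -15) = Add(216, -15) = 201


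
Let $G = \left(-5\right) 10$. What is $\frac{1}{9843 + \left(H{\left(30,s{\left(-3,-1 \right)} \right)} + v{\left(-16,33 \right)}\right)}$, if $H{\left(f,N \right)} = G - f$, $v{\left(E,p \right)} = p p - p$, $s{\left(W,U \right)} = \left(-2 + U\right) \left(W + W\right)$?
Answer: $\frac{1}{10819} \approx 9.243 \cdot 10^{-5}$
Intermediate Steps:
$G = -50$
$s{\left(W,U \right)} = 2 W \left(-2 + U\right)$ ($s{\left(W,U \right)} = \left(-2 + U\right) 2 W = 2 W \left(-2 + U\right)$)
$v{\left(E,p \right)} = p^{2} - p$
$H{\left(f,N \right)} = -50 - f$
$\frac{1}{9843 + \left(H{\left(30,s{\left(-3,-1 \right)} \right)} + v{\left(-16,33 \right)}\right)} = \frac{1}{9843 + \left(\left(-50 - 30\right) + 33 \left(-1 + 33\right)\right)} = \frac{1}{9843 + \left(\left(-50 - 30\right) + 33 \cdot 32\right)} = \frac{1}{9843 + \left(-80 + 1056\right)} = \frac{1}{9843 + 976} = \frac{1}{10819}$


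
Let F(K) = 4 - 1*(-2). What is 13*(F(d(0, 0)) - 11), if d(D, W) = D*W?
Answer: -65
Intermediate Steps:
F(K) = 6 (F(K) = 4 + 2 = 6)
13*(F(d(0, 0)) - 11) = 13*(6 - 11) = 13*(-5) = -65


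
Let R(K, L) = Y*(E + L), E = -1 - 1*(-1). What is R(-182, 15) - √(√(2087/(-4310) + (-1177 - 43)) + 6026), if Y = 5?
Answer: 75 - √(111939578600 + 4310*I*√22671836970)/4310 ≈ -2.6276 - 0.22502*I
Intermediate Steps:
E = 0 (E = -1 + 1 = 0)
R(K, L) = 5*L (R(K, L) = 5*(0 + L) = 5*L)
R(-182, 15) - √(√(2087/(-4310) + (-1177 - 43)) + 6026) = 5*15 - √(√(2087/(-4310) + (-1177 - 43)) + 6026) = 75 - √(√(2087*(-1/4310) - 1220) + 6026) = 75 - √(√(-2087/4310 - 1220) + 6026) = 75 - √(√(-5260287/4310) + 6026) = 75 - √(I*√22671836970/4310 + 6026) = 75 - √(6026 + I*√22671836970/4310)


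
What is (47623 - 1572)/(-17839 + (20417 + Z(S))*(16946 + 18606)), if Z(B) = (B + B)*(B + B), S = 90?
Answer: 46051/1877732145 ≈ 2.4525e-5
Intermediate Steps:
Z(B) = 4*B**2 (Z(B) = (2*B)*(2*B) = 4*B**2)
(47623 - 1572)/(-17839 + (20417 + Z(S))*(16946 + 18606)) = (47623 - 1572)/(-17839 + (20417 + 4*90**2)*(16946 + 18606)) = 46051/(-17839 + (20417 + 4*8100)*35552) = 46051/(-17839 + (20417 + 32400)*35552) = 46051/(-17839 + 52817*35552) = 46051/(-17839 + 1877749984) = 46051/1877732145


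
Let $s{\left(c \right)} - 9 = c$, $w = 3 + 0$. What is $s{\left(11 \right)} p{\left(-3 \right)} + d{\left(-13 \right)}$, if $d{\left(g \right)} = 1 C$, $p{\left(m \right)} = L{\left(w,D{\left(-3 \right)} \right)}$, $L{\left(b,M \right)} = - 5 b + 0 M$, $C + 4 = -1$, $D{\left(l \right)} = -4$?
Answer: $-305$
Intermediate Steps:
$w = 3$
$C = -5$ ($C = -4 - 1 = -5$)
$s{\left(c \right)} = 9 + c$
$L{\left(b,M \right)} = - 5 b$ ($L{\left(b,M \right)} = - 5 b + 0 = - 5 b$)
$p{\left(m \right)} = -15$ ($p{\left(m \right)} = \left(-5\right) 3 = -15$)
$d{\left(g \right)} = -5$ ($d{\left(g \right)} = 1 \left(-5\right) = -5$)
$s{\left(11 \right)} p{\left(-3 \right)} + d{\left(-13 \right)} = \left(9 + 11\right) \left(-15\right) - 5 = 20 \left(-15\right) - 5 = -300 - 5 = -305$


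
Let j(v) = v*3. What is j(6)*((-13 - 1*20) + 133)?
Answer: 1800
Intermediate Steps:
j(v) = 3*v
j(6)*((-13 - 1*20) + 133) = (3*6)*((-13 - 1*20) + 133) = 18*((-13 - 20) + 133) = 18*(-33 + 133) = 18*100 = 1800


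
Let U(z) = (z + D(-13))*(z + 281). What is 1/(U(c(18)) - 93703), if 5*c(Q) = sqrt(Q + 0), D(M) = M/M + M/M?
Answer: -6468075/602434312111 - 35375*sqrt(2)/1807302936333 ≈ -1.0764e-5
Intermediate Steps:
D(M) = 2 (D(M) = 1 + 1 = 2)
c(Q) = sqrt(Q)/5 (c(Q) = sqrt(Q + 0)/5 = sqrt(Q)/5)
U(z) = (2 + z)*(281 + z) (U(z) = (z + 2)*(z + 281) = (2 + z)*(281 + z))
1/(U(c(18)) - 93703) = 1/((562 + (sqrt(18)/5)**2 + 283*(sqrt(18)/5)) - 93703) = 1/((562 + ((3*sqrt(2))/5)**2 + 283*((3*sqrt(2))/5)) - 93703) = 1/((562 + (3*sqrt(2)/5)**2 + 283*(3*sqrt(2)/5)) - 93703) = 1/((562 + 18/25 + 849*sqrt(2)/5) - 93703) = 1/((14068/25 + 849*sqrt(2)/5) - 93703) = 1/(-2328507/25 + 849*sqrt(2)/5)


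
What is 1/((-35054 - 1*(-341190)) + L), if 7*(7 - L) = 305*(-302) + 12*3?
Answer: 7/2235075 ≈ 3.1319e-6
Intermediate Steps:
L = 92123/7 (L = 7 - (305*(-302) + 12*3)/7 = 7 - (-92110 + 36)/7 = 7 - ⅐*(-92074) = 7 + 92074/7 = 92123/7 ≈ 13160.)
1/((-35054 - 1*(-341190)) + L) = 1/((-35054 - 1*(-341190)) + 92123/7) = 1/((-35054 + 341190) + 92123/7) = 1/(306136 + 92123/7) = 1/(2235075/7) = 7/2235075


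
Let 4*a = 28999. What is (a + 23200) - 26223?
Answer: 16907/4 ≈ 4226.8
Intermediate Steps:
a = 28999/4 (a = (¼)*28999 = 28999/4 ≈ 7249.8)
(a + 23200) - 26223 = (28999/4 + 23200) - 26223 = 121799/4 - 26223 = 16907/4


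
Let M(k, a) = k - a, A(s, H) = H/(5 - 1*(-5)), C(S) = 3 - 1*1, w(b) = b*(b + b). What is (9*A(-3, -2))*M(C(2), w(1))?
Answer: 0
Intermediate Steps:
w(b) = 2*b**2 (w(b) = b*(2*b) = 2*b**2)
C(S) = 2 (C(S) = 3 - 1 = 2)
A(s, H) = H/10 (A(s, H) = H/(5 + 5) = H/10)
(9*A(-3, -2))*M(C(2), w(1)) = (9*((1/10)*(-2)))*(2 - 2*1**2) = (9*(-1/5))*(2 - 2) = -9*(2 - 1*2)/5 = -9*(2 - 2)/5 = -9/5*0 = 0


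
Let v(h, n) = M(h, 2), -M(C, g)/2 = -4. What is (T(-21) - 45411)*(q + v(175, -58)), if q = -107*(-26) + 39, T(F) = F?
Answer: -128527128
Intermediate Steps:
M(C, g) = 8 (M(C, g) = -2*(-4) = 8)
q = 2821 (q = 2782 + 39 = 2821)
v(h, n) = 8
(T(-21) - 45411)*(q + v(175, -58)) = (-21 - 45411)*(2821 + 8) = -45432*2829 = -128527128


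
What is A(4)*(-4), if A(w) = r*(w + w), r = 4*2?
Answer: -256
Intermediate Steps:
r = 8
A(w) = 16*w (A(w) = 8*(w + w) = 8*(2*w) = 16*w)
A(4)*(-4) = (16*4)*(-4) = 64*(-4) = -256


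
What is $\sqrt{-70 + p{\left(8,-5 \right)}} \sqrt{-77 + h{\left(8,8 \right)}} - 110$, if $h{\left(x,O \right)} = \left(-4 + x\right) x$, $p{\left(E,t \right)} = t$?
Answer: $-110 - 15 \sqrt{15} \approx -168.09$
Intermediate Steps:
$h{\left(x,O \right)} = x \left(-4 + x\right)$
$\sqrt{-70 + p{\left(8,-5 \right)}} \sqrt{-77 + h{\left(8,8 \right)}} - 110 = \sqrt{-70 - 5} \sqrt{-77 + 8 \left(-4 + 8\right)} - 110 = \sqrt{-75} \sqrt{-77 + 8 \cdot 4} - 110 = 5 i \sqrt{3} \sqrt{-77 + 32} - 110 = 5 i \sqrt{3} \sqrt{-45} - 110 = 5 i \sqrt{3} \cdot 3 i \sqrt{5} - 110 = - 15 \sqrt{15} - 110 = -110 - 15 \sqrt{15}$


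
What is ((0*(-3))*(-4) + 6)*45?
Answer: 270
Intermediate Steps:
((0*(-3))*(-4) + 6)*45 = (0*(-4) + 6)*45 = (0 + 6)*45 = 6*45 = 270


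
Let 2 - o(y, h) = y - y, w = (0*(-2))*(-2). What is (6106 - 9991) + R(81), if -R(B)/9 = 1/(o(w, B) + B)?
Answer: -322464/83 ≈ -3885.1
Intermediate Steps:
w = 0 (w = 0*(-2) = 0)
o(y, h) = 2 (o(y, h) = 2 - (y - y) = 2 - 1*0 = 2 + 0 = 2)
R(B) = -9/(2 + B)
(6106 - 9991) + R(81) = (6106 - 9991) - 9/(2 + 81) = -3885 - 9/83 = -322464/83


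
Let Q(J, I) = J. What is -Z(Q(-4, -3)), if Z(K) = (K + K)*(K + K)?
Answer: -64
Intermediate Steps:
Z(K) = 4*K² (Z(K) = (2*K)*(2*K) = 4*K²)
-Z(Q(-4, -3)) = -4*(-4)² = -4*16 = -1*64 = -64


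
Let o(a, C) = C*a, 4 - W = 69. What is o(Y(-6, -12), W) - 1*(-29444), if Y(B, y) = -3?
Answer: 29639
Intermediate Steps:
W = -65 (W = 4 - 1*69 = 4 - 69 = -65)
o(Y(-6, -12), W) - 1*(-29444) = -65*(-3) - 1*(-29444) = 195 + 29444 = 29639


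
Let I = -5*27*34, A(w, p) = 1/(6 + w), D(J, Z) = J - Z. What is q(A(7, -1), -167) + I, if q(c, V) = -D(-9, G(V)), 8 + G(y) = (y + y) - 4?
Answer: -4927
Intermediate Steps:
G(y) = -12 + 2*y (G(y) = -8 + ((y + y) - 4) = -8 + (2*y - 4) = -8 + (-4 + 2*y) = -12 + 2*y)
q(c, V) = -3 + 2*V (q(c, V) = -(-9 - (-12 + 2*V)) = -(-9 + (12 - 2*V)) = -(3 - 2*V) = -3 + 2*V)
I = -4590 (I = -135*34 = -4590)
q(A(7, -1), -167) + I = (-3 + 2*(-167)) - 4590 = (-3 - 334) - 4590 = -337 - 4590 = -4927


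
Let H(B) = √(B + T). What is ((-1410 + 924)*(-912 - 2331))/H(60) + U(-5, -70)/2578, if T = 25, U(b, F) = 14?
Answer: 7/1289 + 1576098*√85/85 ≈ 1.7095e+5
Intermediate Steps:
H(B) = √(25 + B) (H(B) = √(B + 25) = √(25 + B))
((-1410 + 924)*(-912 - 2331))/H(60) + U(-5, -70)/2578 = ((-1410 + 924)*(-912 - 2331))/(√(25 + 60)) + 14/2578 = (-486*(-3243))/(√85) + 14*(1/2578) = 1576098*(√85/85) + 7/1289 = 1576098*√85/85 + 7/1289 = 7/1289 + 1576098*√85/85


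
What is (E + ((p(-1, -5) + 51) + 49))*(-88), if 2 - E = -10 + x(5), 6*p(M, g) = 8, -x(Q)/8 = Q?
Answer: -40480/3 ≈ -13493.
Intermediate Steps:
x(Q) = -8*Q
p(M, g) = 4/3 (p(M, g) = (⅙)*8 = 4/3)
E = 52 (E = 2 - (-10 - 8*5) = 2 - (-10 - 40) = 2 - 1*(-50) = 2 + 50 = 52)
(E + ((p(-1, -5) + 51) + 49))*(-88) = (52 + ((4/3 + 51) + 49))*(-88) = (52 + (157/3 + 49))*(-88) = (52 + 304/3)*(-88) = (460/3)*(-88) = -40480/3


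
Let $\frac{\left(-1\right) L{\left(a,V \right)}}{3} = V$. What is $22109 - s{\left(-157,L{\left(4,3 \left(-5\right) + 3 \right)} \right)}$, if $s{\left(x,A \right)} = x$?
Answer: $22266$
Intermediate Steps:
$L{\left(a,V \right)} = - 3 V$
$22109 - s{\left(-157,L{\left(4,3 \left(-5\right) + 3 \right)} \right)} = 22109 - -157 = 22109 + 157 = 22266$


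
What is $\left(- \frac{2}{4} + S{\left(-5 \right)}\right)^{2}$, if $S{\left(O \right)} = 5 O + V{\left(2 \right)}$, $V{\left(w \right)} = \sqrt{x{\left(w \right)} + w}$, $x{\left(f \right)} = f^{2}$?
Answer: $\frac{2625}{4} - 51 \sqrt{6} \approx 531.33$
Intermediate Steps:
$V{\left(w \right)} = \sqrt{w + w^{2}}$ ($V{\left(w \right)} = \sqrt{w^{2} + w} = \sqrt{w + w^{2}}$)
$S{\left(O \right)} = \sqrt{6} + 5 O$ ($S{\left(O \right)} = 5 O + \sqrt{2 \left(1 + 2\right)} = 5 O + \sqrt{2 \cdot 3} = 5 O + \sqrt{6} = \sqrt{6} + 5 O$)
$\left(- \frac{2}{4} + S{\left(-5 \right)}\right)^{2} = \left(- \frac{2}{4} + \left(\sqrt{6} + 5 \left(-5\right)\right)\right)^{2} = \left(\left(-2\right) \frac{1}{4} - \left(25 - \sqrt{6}\right)\right)^{2} = \left(- \frac{1}{2} - \left(25 - \sqrt{6}\right)\right)^{2} = \left(- \frac{51}{2} + \sqrt{6}\right)^{2}$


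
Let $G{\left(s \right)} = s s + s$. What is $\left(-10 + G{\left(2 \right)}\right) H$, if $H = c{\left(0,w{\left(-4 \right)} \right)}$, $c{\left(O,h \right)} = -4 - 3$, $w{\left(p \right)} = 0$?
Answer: $28$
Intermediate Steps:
$c{\left(O,h \right)} = -7$ ($c{\left(O,h \right)} = -4 - 3 = -7$)
$H = -7$
$G{\left(s \right)} = s + s^{2}$ ($G{\left(s \right)} = s^{2} + s = s + s^{2}$)
$\left(-10 + G{\left(2 \right)}\right) H = \left(-10 + 2 \left(1 + 2\right)\right) \left(-7\right) = \left(-10 + 2 \cdot 3\right) \left(-7\right) = \left(-10 + 6\right) \left(-7\right) = \left(-4\right) \left(-7\right) = 28$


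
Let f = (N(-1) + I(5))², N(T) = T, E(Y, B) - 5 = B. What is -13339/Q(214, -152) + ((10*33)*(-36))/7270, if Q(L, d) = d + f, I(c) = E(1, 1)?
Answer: 9546577/92329 ≈ 103.40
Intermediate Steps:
E(Y, B) = 5 + B
I(c) = 6 (I(c) = 5 + 1 = 6)
f = 25 (f = (-1 + 6)² = 5² = 25)
Q(L, d) = 25 + d (Q(L, d) = d + 25 = 25 + d)
-13339/Q(214, -152) + ((10*33)*(-36))/7270 = -13339/(25 - 152) + ((10*33)*(-36))/7270 = -13339/(-127) + (330*(-36))*(1/7270) = -13339*(-1/127) - 11880*1/7270 = 13339/127 - 1188/727 = 9546577/92329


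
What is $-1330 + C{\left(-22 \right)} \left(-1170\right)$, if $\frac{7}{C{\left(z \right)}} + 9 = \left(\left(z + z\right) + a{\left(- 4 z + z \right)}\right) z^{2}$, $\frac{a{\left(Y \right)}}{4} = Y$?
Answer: $- \frac{141614620}{106471} \approx -1330.1$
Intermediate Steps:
$a{\left(Y \right)} = 4 Y$
$C{\left(z \right)} = \frac{7}{-9 - 10 z^{3}}$ ($C{\left(z \right)} = \frac{7}{-9 + \left(\left(z + z\right) + 4 \left(- 4 z + z\right)\right) z^{2}} = \frac{7}{-9 + \left(2 z + 4 \left(- 3 z\right)\right) z^{2}} = \frac{7}{-9 + \left(2 z - 12 z\right) z^{2}} = \frac{7}{-9 + - 10 z z^{2}} = \frac{7}{-9 - 10 z^{3}}$)
$-1330 + C{\left(-22 \right)} \left(-1170\right) = -1330 + \frac{7}{-9 - 10 \left(-22\right)^{3}} \left(-1170\right) = -1330 + \frac{7}{-9 - -106480} \left(-1170\right) = -1330 + \frac{7}{-9 + 106480} \left(-1170\right) = -1330 + \frac{7}{106471} \left(-1170\right) = -1330 - \frac{8190}{106471} = - \frac{141614620}{106471}$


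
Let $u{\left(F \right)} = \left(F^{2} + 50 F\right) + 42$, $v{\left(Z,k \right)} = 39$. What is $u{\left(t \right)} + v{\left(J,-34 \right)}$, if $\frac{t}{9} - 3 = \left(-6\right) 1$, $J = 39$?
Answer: $-540$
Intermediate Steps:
$t = -27$ ($t = 27 + 9 \left(\left(-6\right) 1\right) = 27 + 9 \left(-6\right) = 27 - 54 = -27$)
$u{\left(F \right)} = 42 + F^{2} + 50 F$
$u{\left(t \right)} + v{\left(J,-34 \right)} = \left(42 + \left(-27\right)^{2} + 50 \left(-27\right)\right) + 39 = \left(42 + 729 - 1350\right) + 39 = -579 + 39 = -540$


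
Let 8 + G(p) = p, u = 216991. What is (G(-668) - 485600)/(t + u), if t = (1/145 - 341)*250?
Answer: -4700668/1273513 ≈ -3.6911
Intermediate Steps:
t = -2472200/29 (t = (1/145 - 341)*250 = -49444/145*250 = -2472200/29 ≈ -85248.)
G(p) = -8 + p
(G(-668) - 485600)/(t + u) = ((-8 - 668) - 485600)/(-2472200/29 + 216991) = (-676 - 485600)/(3820539/29) = -486276*29/3820539 = -4700668/1273513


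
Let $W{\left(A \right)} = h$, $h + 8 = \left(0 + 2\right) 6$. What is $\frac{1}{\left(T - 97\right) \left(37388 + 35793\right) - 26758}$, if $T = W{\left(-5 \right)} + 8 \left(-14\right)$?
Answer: $- \frac{1}{15028863} \approx -6.6539 \cdot 10^{-8}$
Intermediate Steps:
$h = 4$ ($h = -8 + \left(0 + 2\right) 6 = -8 + 2 \cdot 6 = -8 + 12 = 4$)
$W{\left(A \right)} = 4$
$T = -108$ ($T = 4 + 8 \left(-14\right) = 4 - 112 = -108$)
$\frac{1}{\left(T - 97\right) \left(37388 + 35793\right) - 26758} = \frac{1}{\left(-108 - 97\right) \left(37388 + 35793\right) - 26758} = \frac{1}{\left(-108 + \left(0 - 97\right)\right) 73181 - 26758} = \frac{1}{\left(-108 - 97\right) 73181 - 26758} = \frac{1}{\left(-205\right) 73181 - 26758} = \frac{1}{-15002105 - 26758} = \frac{1}{-15028863} = - \frac{1}{15028863}$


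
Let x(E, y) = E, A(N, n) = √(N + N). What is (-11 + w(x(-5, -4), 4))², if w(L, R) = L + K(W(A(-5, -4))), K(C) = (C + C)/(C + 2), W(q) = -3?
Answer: 100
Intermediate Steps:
A(N, n) = √2*√N (A(N, n) = √(2*N) = √2*√N)
K(C) = 2*C/(2 + C) (K(C) = (2*C)/(2 + C) = 2*C/(2 + C))
w(L, R) = 6 + L (w(L, R) = L + 2*(-3)/(2 - 3) = L + 2*(-3)/(-1) = L + 2*(-3)*(-1) = L + 6 = 6 + L)
(-11 + w(x(-5, -4), 4))² = (-11 + (6 - 5))² = (-11 + 1)² = (-10)² = 100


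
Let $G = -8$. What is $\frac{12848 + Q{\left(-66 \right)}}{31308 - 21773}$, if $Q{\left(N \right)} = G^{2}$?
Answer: $\frac{12912}{9535} \approx 1.3542$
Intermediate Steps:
$Q{\left(N \right)} = 64$ ($Q{\left(N \right)} = \left(-8\right)^{2} = 64$)
$\frac{12848 + Q{\left(-66 \right)}}{31308 - 21773} = \frac{12848 + 64}{31308 - 21773} = \frac{12912}{9535}$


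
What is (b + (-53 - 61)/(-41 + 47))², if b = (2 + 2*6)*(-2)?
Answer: 2209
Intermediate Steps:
b = -28 (b = (2 + 12)*(-2) = 14*(-2) = -28)
(b + (-53 - 61)/(-41 + 47))² = (-28 + (-53 - 61)/(-41 + 47))² = (-28 - 114/6)² = (-28 - 114*⅙)² = (-28 - 19)² = (-47)² = 2209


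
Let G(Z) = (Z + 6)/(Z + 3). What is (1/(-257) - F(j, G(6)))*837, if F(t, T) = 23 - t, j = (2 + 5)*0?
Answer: -4948344/257 ≈ -19254.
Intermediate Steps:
G(Z) = (6 + Z)/(3 + Z)
j = 0 (j = 7*0 = 0)
(1/(-257) - F(j, G(6)))*837 = (1/(-257) - (23 - 1*0))*837 = (-1/257 - (23 + 0))*837 = (-1/257 - 1*23)*837 = (-1/257 - 23)*837 = -5912/257*837 = -4948344/257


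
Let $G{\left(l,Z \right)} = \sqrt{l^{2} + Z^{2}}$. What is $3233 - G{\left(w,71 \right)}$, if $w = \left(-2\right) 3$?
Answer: $3233 - \sqrt{5077} \approx 3161.7$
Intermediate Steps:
$w = -6$
$G{\left(l,Z \right)} = \sqrt{Z^{2} + l^{2}}$
$3233 - G{\left(w,71 \right)} = 3233 - \sqrt{71^{2} + \left(-6\right)^{2}} = 3233 - \sqrt{5041 + 36} = 3233 - \sqrt{5077}$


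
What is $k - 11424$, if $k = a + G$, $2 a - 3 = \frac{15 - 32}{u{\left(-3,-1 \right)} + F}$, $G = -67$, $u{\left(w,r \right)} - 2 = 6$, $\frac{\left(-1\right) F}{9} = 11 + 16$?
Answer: $- \frac{2700024}{235} \approx -11489.0$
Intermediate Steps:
$F = -243$ ($F = - 9 \left(11 + 16\right) = \left(-9\right) 27 = -243$)
$u{\left(w,r \right)} = 8$ ($u{\left(w,r \right)} = 2 + 6 = 8$)
$a = \frac{361}{235}$ ($a = \frac{3}{2} + \frac{\left(15 - 32\right) \frac{1}{8 - 243}}{2} = \frac{3}{2} + \frac{\left(-17\right) \frac{1}{-235}}{2} = \frac{3}{2} + \frac{\left(-17\right) \left(- \frac{1}{235}\right)}{2} = \frac{3}{2} + \frac{1}{2} \cdot \frac{17}{235} = \frac{3}{2} + \frac{17}{470} = \frac{361}{235} \approx 1.5362$)
$k = - \frac{15384}{235}$ ($k = \frac{361}{235} - 67 = - \frac{15384}{235} \approx -65.464$)
$k - 11424 = - \frac{15384}{235} - 11424 = - \frac{2700024}{235}$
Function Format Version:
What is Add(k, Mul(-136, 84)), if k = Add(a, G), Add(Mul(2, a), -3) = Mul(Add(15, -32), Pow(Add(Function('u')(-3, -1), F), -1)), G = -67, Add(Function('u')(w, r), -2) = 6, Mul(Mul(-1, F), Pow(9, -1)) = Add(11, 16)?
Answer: Rational(-2700024, 235) ≈ -11489.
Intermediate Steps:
F = -243 (F = Mul(-9, Add(11, 16)) = Mul(-9, 27) = -243)
Function('u')(w, r) = 8 (Function('u')(w, r) = Add(2, 6) = 8)
a = Rational(361, 235) (a = Add(Rational(3, 2), Mul(Rational(1, 2), Mul(Add(15, -32), Pow(Add(8, -243), -1)))) = Add(Rational(3, 2), Mul(Rational(1, 2), Mul(-17, Pow(-235, -1)))) = Add(Rational(3, 2), Mul(Rational(1, 2), Mul(-17, Rational(-1, 235)))) = Add(Rational(3, 2), Mul(Rational(1, 2), Rational(17, 235))) = Add(Rational(3, 2), Rational(17, 470)) = Rational(361, 235) ≈ 1.5362)
k = Rational(-15384, 235) (k = Add(Rational(361, 235), -67) = Rational(-15384, 235) ≈ -65.464)
Add(k, Mul(-136, 84)) = Add(Rational(-15384, 235), Mul(-136, 84)) = Add(Rational(-15384, 235), -11424) = Rational(-2700024, 235)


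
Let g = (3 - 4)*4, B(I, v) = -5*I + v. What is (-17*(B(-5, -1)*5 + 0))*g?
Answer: 8160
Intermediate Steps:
B(I, v) = v - 5*I
g = -4 (g = -1*4 = -4)
(-17*(B(-5, -1)*5 + 0))*g = -17*((-1 - 5*(-5))*5 + 0)*(-4) = -17*((-1 + 25)*5 + 0)*(-4) = -17*(24*5 + 0)*(-4) = -17*(120 + 0)*(-4) = -17*120*(-4) = -2040*(-4) = 8160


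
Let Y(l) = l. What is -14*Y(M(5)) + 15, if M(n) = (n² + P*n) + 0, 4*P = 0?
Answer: -335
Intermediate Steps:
P = 0 (P = (¼)*0 = 0)
M(n) = n² (M(n) = (n² + 0*n) + 0 = (n² + 0) + 0 = n² + 0 = n²)
-14*Y(M(5)) + 15 = -14*5² + 15 = -14*25 + 15 = -350 + 15 = -335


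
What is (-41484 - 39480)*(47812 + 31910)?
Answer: -6454612008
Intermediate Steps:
(-41484 - 39480)*(47812 + 31910) = -80964*79722 = -6454612008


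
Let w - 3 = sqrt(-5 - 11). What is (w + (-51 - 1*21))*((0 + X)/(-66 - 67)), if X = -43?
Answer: -2967/133 + 172*I/133 ≈ -22.308 + 1.2932*I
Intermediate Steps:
w = 3 + 4*I (w = 3 + sqrt(-5 - 11) = 3 + sqrt(-16) = 3 + 4*I ≈ 3.0 + 4.0*I)
(w + (-51 - 1*21))*((0 + X)/(-66 - 67)) = ((3 + 4*I) + (-51 - 1*21))*((0 - 43)/(-66 - 67)) = ((3 + 4*I) + (-51 - 21))*(-43/(-133)) = ((3 + 4*I) - 72)*(-43*(-1/133)) = (-69 + 4*I)*(43/133) = -2967/133 + 172*I/133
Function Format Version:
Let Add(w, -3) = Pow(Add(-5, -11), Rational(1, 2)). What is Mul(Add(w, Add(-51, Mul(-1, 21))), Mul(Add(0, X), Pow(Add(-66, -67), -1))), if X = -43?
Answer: Add(Rational(-2967, 133), Mul(Rational(172, 133), I)) ≈ Add(-22.308, Mul(1.2932, I))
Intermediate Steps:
w = Add(3, Mul(4, I)) (w = Add(3, Pow(Add(-5, -11), Rational(1, 2))) = Add(3, Pow(-16, Rational(1, 2))) = Add(3, Mul(4, I)) ≈ Add(3.0000, Mul(4.0000, I)))
Mul(Add(w, Add(-51, Mul(-1, 21))), Mul(Add(0, X), Pow(Add(-66, -67), -1))) = Mul(Add(Add(3, Mul(4, I)), Add(-51, Mul(-1, 21))), Mul(Add(0, -43), Pow(Add(-66, -67), -1))) = Mul(Add(Add(3, Mul(4, I)), Add(-51, -21)), Mul(-43, Pow(-133, -1))) = Mul(Add(Add(3, Mul(4, I)), -72), Mul(-43, Rational(-1, 133))) = Mul(Add(-69, Mul(4, I)), Rational(43, 133)) = Add(Rational(-2967, 133), Mul(Rational(172, 133), I))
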